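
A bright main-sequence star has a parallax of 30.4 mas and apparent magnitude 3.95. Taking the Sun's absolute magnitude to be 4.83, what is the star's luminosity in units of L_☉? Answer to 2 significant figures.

L/L_☉ ≈ 24

d = 1/p = 1000/30.4 mas = 32.89 pc
M = m − 5 log₁₀ d + 5 = 3.95 − 5·1.5171 + 5 = 1.364
M − M_☉ = 1.364 − 4.83 = -3.466
L/L_☉ = 10^(−0.4 × -3.466) = 24.34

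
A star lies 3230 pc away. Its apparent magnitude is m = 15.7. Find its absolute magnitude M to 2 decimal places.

5 log₁₀(d/10 pc) = 5 log₁₀(3230) − 5 = 12.546
M = m − 5 log₁₀(d/10) = 15.7 − 12.546 = 3.154

M ≈ 3.15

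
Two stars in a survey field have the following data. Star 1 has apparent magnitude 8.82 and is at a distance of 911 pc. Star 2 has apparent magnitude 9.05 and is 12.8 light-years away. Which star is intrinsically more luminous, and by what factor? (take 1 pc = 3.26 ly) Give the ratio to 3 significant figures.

Star 1 is more luminous, by a factor of 66500.

Star 1: M = m − 5 log₁₀ d + 5 = 8.82 − 5·2.9595 + 5 = -0.978
Star 2: d = 12.8 ly / 3.26 = 3.926 pc
Star 2: M = m − 5 log₁₀ d + 5 = 9.05 − 5·0.5940 + 5 = 11.080
ΔM = M_1 − M_2 = -0.978 − (11.080) = -12.058; smaller M is more luminous → Star 1.
L ratio = 10^(0.4 |ΔM|) = 10^4.823 = 66540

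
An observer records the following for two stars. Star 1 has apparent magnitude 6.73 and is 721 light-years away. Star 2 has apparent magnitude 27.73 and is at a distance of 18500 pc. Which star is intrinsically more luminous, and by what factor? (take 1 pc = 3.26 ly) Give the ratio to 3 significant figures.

Star 1: d = 721 ly / 3.26 = 221.2 pc
Star 1: M = m − 5 log₁₀ d + 5 = 6.73 − 5·2.3447 + 5 = 0.006
Star 2: M = m − 5 log₁₀ d + 5 = 27.73 − 5·4.2672 + 5 = 11.394
ΔM = M_1 − M_2 = 0.006 − (11.394) = -11.388; smaller M is more luminous → Star 1.
L ratio = 10^(0.4 |ΔM|) = 10^4.555 = 35900

Star 1 is more luminous, by a factor of 35900.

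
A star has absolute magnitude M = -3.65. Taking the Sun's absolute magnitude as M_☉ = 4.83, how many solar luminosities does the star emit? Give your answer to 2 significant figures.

L/L_☉ ≈ 2500

M − M_☉ = -3.65 − 4.83 = -8.480
L/L_☉ = 10^(−0.4 (M − M_☉)) = 10^3.392 = 2466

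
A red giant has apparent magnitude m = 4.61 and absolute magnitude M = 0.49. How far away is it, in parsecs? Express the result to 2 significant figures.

Distance modulus: m − M = 4.61 − (0.49) = 4.120
m − M = 5 log₁₀ d − 5
log₁₀ d = (m − M)/5 + 1 = 1.8240
d = 10^1.8240 = 66.68 pc

d ≈ 67 pc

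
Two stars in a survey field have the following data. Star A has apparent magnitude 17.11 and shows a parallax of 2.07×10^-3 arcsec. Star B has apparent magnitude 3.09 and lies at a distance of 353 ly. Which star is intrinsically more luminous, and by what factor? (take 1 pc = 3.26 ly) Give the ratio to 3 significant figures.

Star A: d = 1/p = 1/2.07×10^-3″ = 483.1 pc
Star A: M = m − 5 log₁₀ d + 5 = 17.11 − 5·2.6840 + 5 = 8.690
Star B: d = 353 ly / 3.26 = 108.3 pc
Star B: M = m − 5 log₁₀ d + 5 = 3.09 − 5·2.0346 + 5 = -2.083
ΔM = M_A − M_B = 8.690 − (-2.083) = 10.773; smaller M is more luminous → Star B.
L ratio = 10^(0.4 |ΔM|) = 10^4.309 = 20370

Star B is more luminous, by a factor of 20400.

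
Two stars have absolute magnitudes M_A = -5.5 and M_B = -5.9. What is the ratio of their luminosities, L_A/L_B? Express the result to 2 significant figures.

L_A/L_B ≈ 0.69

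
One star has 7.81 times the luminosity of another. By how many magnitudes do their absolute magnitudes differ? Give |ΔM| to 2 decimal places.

Pogson: ΔM = −2.5 log₁₀(ratio) = −2.5 log₁₀(7.81) = −2.5 × 0.8927 = -2.232

|ΔM| ≈ 2.23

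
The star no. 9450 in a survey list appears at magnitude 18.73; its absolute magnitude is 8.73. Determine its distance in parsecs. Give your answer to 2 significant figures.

μ = m − M = 10.000
m − M = 5 log₁₀ d − 5
log₁₀ d = (m − M)/5 + 1 = 3.0000
d = 10^3.0000 = 1000 pc

d ≈ 1000 pc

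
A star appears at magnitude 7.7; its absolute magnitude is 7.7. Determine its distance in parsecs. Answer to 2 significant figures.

Distance modulus: m − M = 7.7 − (7.7) = 0.000
m − M = 5 log₁₀ d − 5
log₁₀ d = (m − M)/5 + 1 = 1.0000
d = 10^1.0000 = 10.00 pc

d ≈ 10 pc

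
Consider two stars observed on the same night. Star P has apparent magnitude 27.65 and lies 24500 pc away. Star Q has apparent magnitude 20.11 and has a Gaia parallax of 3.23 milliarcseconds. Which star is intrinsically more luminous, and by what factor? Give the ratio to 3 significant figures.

Star P is more luminous, by a factor of 6.04.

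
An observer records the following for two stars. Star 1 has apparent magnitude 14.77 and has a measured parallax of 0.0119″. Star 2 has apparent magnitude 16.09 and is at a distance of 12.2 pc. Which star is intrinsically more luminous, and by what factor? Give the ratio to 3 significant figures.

Star 1: d = 1/p = 1/0.0119″ = 84.03 pc
Star 1: M = m − 5 log₁₀ d + 5 = 14.77 − 5·1.9245 + 5 = 10.148
Star 2: M = m − 5 log₁₀ d + 5 = 16.09 − 5·1.0864 + 5 = 15.658
ΔM = M_1 − M_2 = 10.148 − (15.658) = -5.510; smaller M is more luminous → Star 1.
L ratio = 10^(0.4 |ΔM|) = 10^2.204 = 160.0

Star 1 is more luminous, by a factor of 160.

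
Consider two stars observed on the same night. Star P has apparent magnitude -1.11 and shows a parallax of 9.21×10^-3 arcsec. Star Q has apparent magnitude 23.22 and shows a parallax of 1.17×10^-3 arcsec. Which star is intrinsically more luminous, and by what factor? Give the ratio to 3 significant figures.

Star P: d = 1/p = 1/9.21×10^-3″ = 108.6 pc
Star P: M = m − 5 log₁₀ d + 5 = -1.11 − 5·2.0357 + 5 = -6.289
Star Q: d = 1/p = 1/1.17×10^-3″ = 854.7 pc
Star Q: M = m − 5 log₁₀ d + 5 = 23.22 − 5·2.9318 + 5 = 13.561
ΔM = M_P − M_Q = -6.289 − (13.561) = -19.850; smaller M is more luminous → Star P.
L ratio = 10^(0.4 |ΔM|) = 10^7.940 = 8.707×10^7

Star P is more luminous, by a factor of 8.71×10^7.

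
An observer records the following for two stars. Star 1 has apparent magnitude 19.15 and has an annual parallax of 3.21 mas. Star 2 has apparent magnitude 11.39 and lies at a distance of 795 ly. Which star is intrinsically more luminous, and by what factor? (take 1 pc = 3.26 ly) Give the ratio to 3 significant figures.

Star 2 is more luminous, by a factor of 779.

Star 1: p = 3.21 mas = 3.21×10^-3″ → d = 1/p = 311.5 pc
Star 1: M = m − 5 log₁₀ d + 5 = 19.15 − 5·2.4935 + 5 = 11.683
Star 2: d = 795 ly / 3.26 = 243.9 pc
Star 2: M = m − 5 log₁₀ d + 5 = 11.39 − 5·2.3871 + 5 = 4.454
ΔM = M_1 − M_2 = 11.683 − (4.454) = 7.228; smaller M is more luminous → Star 2.
L ratio = 10^(0.4 |ΔM|) = 10^2.891 = 778.6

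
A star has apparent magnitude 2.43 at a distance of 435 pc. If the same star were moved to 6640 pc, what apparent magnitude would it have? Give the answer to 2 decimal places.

m ≈ 8.35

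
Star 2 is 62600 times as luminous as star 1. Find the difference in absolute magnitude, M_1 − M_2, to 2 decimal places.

M_1 − M_2 ≈ 11.99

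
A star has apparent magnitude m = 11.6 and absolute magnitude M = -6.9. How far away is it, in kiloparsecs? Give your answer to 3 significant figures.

d ≈ 50.1 kpc

μ = m − M = 18.500
m − M = 5 log₁₀ d − 5
log₁₀ d = (m − M)/5 + 1 = 4.7000
d = 10^4.7000 = 50120 pc
= 50.12 kpc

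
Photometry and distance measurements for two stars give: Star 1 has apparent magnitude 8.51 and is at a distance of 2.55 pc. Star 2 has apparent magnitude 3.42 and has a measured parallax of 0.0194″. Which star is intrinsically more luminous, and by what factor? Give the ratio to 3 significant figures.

Star 2 is more luminous, by a factor of 44400.

Star 1: M = m − 5 log₁₀ d + 5 = 8.51 − 5·0.4065 + 5 = 11.477
Star 2: d = 1/p = 1/0.0194″ = 51.55 pc
Star 2: M = m − 5 log₁₀ d + 5 = 3.42 − 5·1.7122 + 5 = -0.141
ΔM = M_1 − M_2 = 11.477 − (-0.141) = 11.618; smaller M is more luminous → Star 2.
L ratio = 10^(0.4 |ΔM|) = 10^4.647 = 44390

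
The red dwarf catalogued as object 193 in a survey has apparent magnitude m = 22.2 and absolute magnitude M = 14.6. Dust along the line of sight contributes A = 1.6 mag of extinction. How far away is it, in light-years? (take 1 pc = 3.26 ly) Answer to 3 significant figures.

d ≈ 517 ly

m − M = 5 log₁₀(d/10 pc) + A  ⇒  22.2 − (14.6) − 1.6 = 5 log₁₀(d/10)
6.000 = 5 log₁₀(d/10)
log₁₀ d = (m − M − A)/5 + 1 = 2.2000
d = 10^2.2000 = 158.5 pc
= 516.7 ly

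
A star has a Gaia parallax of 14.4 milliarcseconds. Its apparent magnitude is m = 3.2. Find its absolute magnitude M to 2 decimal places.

M ≈ -1.01

p = 14.4 mas = 0.0144″ → d = 1/p = 69.44 pc
5 log₁₀(d/10 pc) = 5 log₁₀(69.44) − 5 = 4.208
M = m − 5 log₁₀(d/10) = 3.2 − 4.208 = -1.008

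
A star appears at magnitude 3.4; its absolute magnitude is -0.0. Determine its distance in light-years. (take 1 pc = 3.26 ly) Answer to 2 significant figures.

d ≈ 160 ly

μ = m − M = 3.400
m − M = 5 log₁₀ d − 5
log₁₀ d = (m − M)/5 + 1 = 1.6800
d = 10^1.6800 = 47.86 pc
= 156.0 ly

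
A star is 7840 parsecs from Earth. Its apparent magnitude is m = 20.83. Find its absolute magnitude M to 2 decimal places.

M ≈ 6.36

5 log₁₀(d/10 pc) = 5 log₁₀(7840) − 5 = 14.472
M = m − 5 log₁₀(d/10) = 20.83 − 14.472 = 6.358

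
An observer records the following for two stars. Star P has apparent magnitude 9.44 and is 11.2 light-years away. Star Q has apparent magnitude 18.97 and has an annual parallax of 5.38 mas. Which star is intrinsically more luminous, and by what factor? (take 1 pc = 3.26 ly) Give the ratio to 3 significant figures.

Star P is more luminous, by a factor of 2.22.

Star P: d = 11.2 ly / 3.26 = 3.436 pc
Star P: M = m − 5 log₁₀ d + 5 = 9.44 − 5·0.5360 + 5 = 11.760
Star Q: p = 5.38 mas = 5.38×10^-3″ → d = 1/p = 185.9 pc
Star Q: M = m − 5 log₁₀ d + 5 = 18.97 − 5·2.2692 + 5 = 12.624
ΔM = M_P − M_Q = 11.760 − (12.624) = -0.864; smaller M is more luminous → Star P.
L ratio = 10^(0.4 |ΔM|) = 10^0.346 = 2.216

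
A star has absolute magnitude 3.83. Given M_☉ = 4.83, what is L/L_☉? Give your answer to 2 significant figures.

L/L_☉ ≈ 2.5

M − M_☉ = 3.83 − 4.83 = -1.000
L/L_☉ = 10^(−0.4 (M − M_☉)) = 10^0.400 = 2.512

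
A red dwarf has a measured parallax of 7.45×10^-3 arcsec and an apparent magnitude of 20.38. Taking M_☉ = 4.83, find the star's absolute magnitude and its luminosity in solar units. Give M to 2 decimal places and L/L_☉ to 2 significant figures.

M ≈ 14.74; L/L_☉ ≈ 1.1×10^-4

d = 1/p = 1/7.45×10^-3″ = 134.2 pc
M = m − 5 log₁₀ d + 5 = 20.38 − 5·2.1278 + 5 = 14.741
M − M_☉ = 14.741 − 4.83 = 9.911
L/L_☉ = 10^(−0.4 × 9.911) = 1.086×10^-4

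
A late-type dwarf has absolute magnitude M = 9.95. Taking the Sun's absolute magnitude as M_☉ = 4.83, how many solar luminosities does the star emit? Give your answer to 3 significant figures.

L/L_☉ ≈ 8.95×10^-3

M − M_☉ = 9.95 − 4.83 = 5.120
L/L_☉ = 10^(−0.4 (M − M_☉)) = 10^-2.048 = 8.954×10^-3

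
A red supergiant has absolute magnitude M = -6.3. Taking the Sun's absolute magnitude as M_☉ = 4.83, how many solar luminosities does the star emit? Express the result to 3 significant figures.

L/L_☉ ≈ 28300

M − M_☉ = -6.3 − 4.83 = -11.130
L/L_☉ = 10^(−0.4 (M − M_☉)) = 10^4.452 = 28310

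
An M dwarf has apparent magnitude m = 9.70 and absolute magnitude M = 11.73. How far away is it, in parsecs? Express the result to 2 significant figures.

μ = m − M = -2.030
m − M = 5 log₁₀ d − 5
log₁₀ d = (m − M)/5 + 1 = 0.5940
d = 10^0.5940 = 3.926 pc

d ≈ 3.9 pc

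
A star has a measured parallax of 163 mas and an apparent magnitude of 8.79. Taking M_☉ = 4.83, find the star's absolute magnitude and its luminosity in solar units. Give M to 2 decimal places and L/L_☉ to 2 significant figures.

d = 1/p = 1000/163 mas = 6.135 pc
M = m − 5 log₁₀ d + 5 = 8.79 − 5·0.7878 + 5 = 9.851
M − M_☉ = 9.851 − 4.83 = 5.021
L/L_☉ = 10^(−0.4 × 5.021) = 9.809×10^-3

M ≈ 9.85; L/L_☉ ≈ 9.8×10^-3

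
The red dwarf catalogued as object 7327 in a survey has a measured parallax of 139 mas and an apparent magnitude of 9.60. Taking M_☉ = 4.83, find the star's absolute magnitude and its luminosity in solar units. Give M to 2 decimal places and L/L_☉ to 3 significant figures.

M ≈ 10.32; L/L_☉ ≈ 6.40×10^-3

d = 1/p = 1000/139 mas = 7.194 pc
M = m − 5 log₁₀ d + 5 = 9.60 − 5·0.8570 + 5 = 10.315
M − M_☉ = 10.315 − 4.83 = 5.485
L/L_☉ = 10^(−0.4 × 5.485) = 6.397×10^-3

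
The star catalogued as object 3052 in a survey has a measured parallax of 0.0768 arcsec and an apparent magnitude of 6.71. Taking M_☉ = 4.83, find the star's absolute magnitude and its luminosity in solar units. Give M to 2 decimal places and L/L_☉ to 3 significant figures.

M ≈ 6.14; L/L_☉ ≈ 0.300

d = 1/p = 1/0.0768″ = 13.02 pc
M = m − 5 log₁₀ d + 5 = 6.71 − 5·1.1146 + 5 = 6.137
M − M_☉ = 6.137 − 4.83 = 1.307
L/L_☉ = 10^(−0.4 × 1.307) = 0.3001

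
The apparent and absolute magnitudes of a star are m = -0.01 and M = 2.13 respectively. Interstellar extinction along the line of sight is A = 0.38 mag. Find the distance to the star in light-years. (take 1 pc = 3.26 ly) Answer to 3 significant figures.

d ≈ 10.2 ly

m − M = 5 log₁₀(d/10 pc) + A  ⇒  -0.01 − (2.13) − 0.38 = 5 log₁₀(d/10)
-2.520 = 5 log₁₀(d/10)
log₁₀ d = (m − M − A)/5 + 1 = 0.4960
d = 10^0.4960 = 3.133 pc
= 10.21 ly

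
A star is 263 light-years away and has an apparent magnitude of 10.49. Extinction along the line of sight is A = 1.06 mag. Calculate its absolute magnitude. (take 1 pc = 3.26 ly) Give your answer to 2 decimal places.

M ≈ 4.90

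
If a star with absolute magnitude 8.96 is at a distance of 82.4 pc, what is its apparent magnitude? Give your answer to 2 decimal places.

m ≈ 13.54

m = M + 5 log₁₀ d − 5 = 8.96 + 5·1.9159 − 5 = 13.540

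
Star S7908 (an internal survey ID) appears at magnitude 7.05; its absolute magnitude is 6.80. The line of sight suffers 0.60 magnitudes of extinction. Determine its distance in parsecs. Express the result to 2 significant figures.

d ≈ 8.5 pc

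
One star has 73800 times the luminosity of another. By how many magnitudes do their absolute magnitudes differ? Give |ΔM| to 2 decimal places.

|ΔM| ≈ 12.17

Pogson: ΔM = −2.5 log₁₀(ratio) = −2.5 log₁₀(73800) = −2.5 × 4.8681 = -12.170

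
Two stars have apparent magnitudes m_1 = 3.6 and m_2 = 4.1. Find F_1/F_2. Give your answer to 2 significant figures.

F_1/F_2 ≈ 1.6

Magnitude difference = -0.5
Flux ratio = 10^(−0.4 Δm) = 10^(−0.4 × -0.5) = 10^0.200 = 1.585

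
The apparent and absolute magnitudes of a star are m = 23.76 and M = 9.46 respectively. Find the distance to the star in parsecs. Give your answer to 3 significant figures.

Distance modulus: m − M = 23.76 − (9.46) = 14.300
m − M = 5 log₁₀ d − 5
log₁₀ d = (m − M)/5 + 1 = 3.8600
d = 10^3.8600 = 7244 pc

d ≈ 7240 pc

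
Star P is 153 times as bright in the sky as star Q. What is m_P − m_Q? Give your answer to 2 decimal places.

m_P − m_Q ≈ -5.46

Pogson: Δm = −2.5 log₁₀(ratio) = −2.5 log₁₀(153) = −2.5 × 2.1847 = -5.462
Star P is brighter, so it has the smaller magnitude: the difference is negative.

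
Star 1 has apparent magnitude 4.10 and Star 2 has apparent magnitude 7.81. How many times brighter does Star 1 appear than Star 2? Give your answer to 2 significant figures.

30

Δm = 4.10 − (7.81) = -3.71
Flux ratio = 10^(−0.4 Δm) = 10^(−0.4 × -3.71) = 10^1.484 = 30.48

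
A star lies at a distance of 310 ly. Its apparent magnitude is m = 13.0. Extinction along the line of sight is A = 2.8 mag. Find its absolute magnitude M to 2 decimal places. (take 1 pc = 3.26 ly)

d = 310 ly / 3.26 = 95.09 pc
5 log₁₀(d/10 pc) = 5 log₁₀(95.09) − 5 = 4.891
M = m − 5 log₁₀(d/10) − A = 13.0 − 4.891 − 2.8 = 5.309

M ≈ 5.31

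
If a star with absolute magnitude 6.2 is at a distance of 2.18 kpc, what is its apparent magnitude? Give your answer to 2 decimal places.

m ≈ 17.89

d = 2.18 kpc = 2180 pc
m = M + 5 log₁₀ d − 5 = 6.2 + 5·3.3385 − 5 = 17.892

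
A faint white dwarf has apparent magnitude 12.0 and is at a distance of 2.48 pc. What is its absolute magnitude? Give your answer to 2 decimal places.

5 log₁₀(d/10 pc) = 5 log₁₀(2.480) − 5 = -3.028
M = m − 5 log₁₀(d/10) = 12.0 + 3.028 = 15.028

M ≈ 15.03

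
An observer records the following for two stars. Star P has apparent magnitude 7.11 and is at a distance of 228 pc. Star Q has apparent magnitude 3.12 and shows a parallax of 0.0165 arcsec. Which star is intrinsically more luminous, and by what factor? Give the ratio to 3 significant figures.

Star Q is more luminous, by a factor of 2.79.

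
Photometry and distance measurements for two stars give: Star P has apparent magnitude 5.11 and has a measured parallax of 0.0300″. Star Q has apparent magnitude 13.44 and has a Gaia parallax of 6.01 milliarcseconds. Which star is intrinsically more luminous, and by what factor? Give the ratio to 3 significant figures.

Star P is more luminous, by a factor of 86.2.

Star P: d = 1/p = 1/0.0300″ = 33.33 pc
Star P: M = m − 5 log₁₀ d + 5 = 5.11 − 5·1.5229 + 5 = 2.496
Star Q: p = 6.01 mas = 6.01×10^-3″ → d = 1/p = 166.4 pc
Star Q: M = m − 5 log₁₀ d + 5 = 13.44 − 5·2.2211 + 5 = 7.334
ΔM = M_P − M_Q = 2.496 − (7.334) = -4.839; smaller M is more luminous → Star P.
L ratio = 10^(0.4 |ΔM|) = 10^1.936 = 86.20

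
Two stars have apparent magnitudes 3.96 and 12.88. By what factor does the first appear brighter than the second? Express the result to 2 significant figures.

Magnitude difference = -8.92
Flux ratio = 10^(−0.4 Δm) = 10^(−0.4 × -8.92) = 10^3.568 = 3698

3700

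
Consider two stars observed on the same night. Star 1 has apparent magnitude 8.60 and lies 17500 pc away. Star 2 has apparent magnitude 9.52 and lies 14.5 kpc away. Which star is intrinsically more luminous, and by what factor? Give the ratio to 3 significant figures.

Star 1 is more luminous, by a factor of 3.40.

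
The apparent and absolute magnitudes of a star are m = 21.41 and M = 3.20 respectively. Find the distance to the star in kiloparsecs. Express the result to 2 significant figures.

μ = m − M = 18.210
m − M = 5 log₁₀ d − 5
log₁₀ d = (m − M)/5 + 1 = 4.6420
d = 10^4.6420 = 43850 pc
= 43.85 kpc

d ≈ 44 kpc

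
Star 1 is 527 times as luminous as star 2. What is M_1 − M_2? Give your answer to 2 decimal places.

M_1 − M_2 ≈ -6.80

Pogson: ΔM = −2.5 log₁₀(ratio) = −2.5 log₁₀(527) = −2.5 × 2.7218 = -6.805
Star 1 is brighter, so it has the smaller magnitude: the difference is negative.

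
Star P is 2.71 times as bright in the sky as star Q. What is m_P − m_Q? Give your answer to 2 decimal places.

m_P − m_Q ≈ -1.08

Pogson: Δm = −2.5 log₁₀(ratio) = −2.5 log₁₀(2.71) = −2.5 × 0.4330 = -1.082
Star P is brighter, so it has the smaller magnitude: the difference is negative.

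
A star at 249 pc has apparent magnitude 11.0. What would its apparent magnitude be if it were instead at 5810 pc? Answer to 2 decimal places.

m ≈ 17.84

Flux ∝ 1/d², so Δm = 5 log₁₀(d₂/d₁) = 5 log₁₀(5810/249) = 6.840
m₂ = m₁ + Δm = 11.0 + (6.840) = 17.840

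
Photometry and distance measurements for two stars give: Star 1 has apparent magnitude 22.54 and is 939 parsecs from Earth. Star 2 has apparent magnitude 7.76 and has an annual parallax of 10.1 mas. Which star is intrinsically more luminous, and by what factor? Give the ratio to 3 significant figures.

Star 1: M = m − 5 log₁₀ d + 5 = 22.54 − 5·2.9727 + 5 = 12.677
Star 2: p = 10.1 mas = 0.0101″ → d = 1/p = 99.01 pc
Star 2: M = m − 5 log₁₀ d + 5 = 7.76 − 5·1.9957 + 5 = 2.782
ΔM = M_1 − M_2 = 12.677 − (2.782) = 9.895; smaller M is more luminous → Star 2.
L ratio = 10^(0.4 |ΔM|) = 10^3.958 = 9079

Star 2 is more luminous, by a factor of 9080.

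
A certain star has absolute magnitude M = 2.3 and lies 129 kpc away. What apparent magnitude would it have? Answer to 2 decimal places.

m ≈ 22.85

d = 129 kpc = 129000 pc
m = M + 5 log₁₀ d − 5 = 2.3 + 5·5.1106 − 5 = 22.853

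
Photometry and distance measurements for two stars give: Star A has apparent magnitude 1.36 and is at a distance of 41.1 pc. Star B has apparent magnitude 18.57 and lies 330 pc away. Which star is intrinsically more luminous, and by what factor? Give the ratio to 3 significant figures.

Star A: M = m − 5 log₁₀ d + 5 = 1.36 − 5·1.6138 + 5 = -1.709
Star B: M = m − 5 log₁₀ d + 5 = 18.57 − 5·2.5185 + 5 = 10.977
ΔM = M_A − M_B = -1.709 − (10.977) = -12.687; smaller M is more luminous → Star A.
L ratio = 10^(0.4 |ΔM|) = 10^5.075 = 118800

Star A is more luminous, by a factor of 119000.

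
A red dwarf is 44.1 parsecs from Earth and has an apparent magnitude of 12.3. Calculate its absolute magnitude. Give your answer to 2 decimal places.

5 log₁₀(d/10 pc) = 5 log₁₀(44.10) − 5 = 3.222
M = m − 5 log₁₀(d/10) = 12.3 − 3.222 = 9.078

M ≈ 9.08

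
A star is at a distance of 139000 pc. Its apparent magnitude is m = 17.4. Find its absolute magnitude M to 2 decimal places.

5 log₁₀(d/10 pc) = 5 log₁₀(139000) − 5 = 20.715
M = m − 5 log₁₀(d/10) = 17.4 − 20.715 = -3.315

M ≈ -3.32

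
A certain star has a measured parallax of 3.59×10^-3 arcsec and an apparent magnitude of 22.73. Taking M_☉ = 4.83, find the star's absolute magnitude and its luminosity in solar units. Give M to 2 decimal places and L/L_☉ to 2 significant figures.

M ≈ 15.51; L/L_☉ ≈ 5.4×10^-5

d = 1/p = 1/3.59×10^-3″ = 278.6 pc
M = m − 5 log₁₀ d + 5 = 22.73 − 5·2.4449 + 5 = 15.505
M − M_☉ = 15.505 − 4.83 = 10.675
L/L_☉ = 10^(−0.4 × 10.675) = 5.368×10^-5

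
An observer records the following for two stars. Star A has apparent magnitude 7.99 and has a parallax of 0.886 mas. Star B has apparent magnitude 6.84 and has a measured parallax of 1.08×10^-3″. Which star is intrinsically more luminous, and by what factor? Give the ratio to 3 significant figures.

Star B is more luminous, by a factor of 1.94.

Star A: p = 0.886 mas = 8.86×10^-4″ → d = 1/p = 1129 pc
Star A: M = m − 5 log₁₀ d + 5 = 7.99 − 5·3.0526 + 5 = -2.273
Star B: d = 1/p = 1/1.08×10^-3″ = 925.9 pc
Star B: M = m − 5 log₁₀ d + 5 = 6.84 − 5·2.9666 + 5 = -2.993
ΔM = M_A − M_B = -2.273 − (-2.993) = 0.720; smaller M is more luminous → Star B.
L ratio = 10^(0.4 |ΔM|) = 10^0.288 = 1.941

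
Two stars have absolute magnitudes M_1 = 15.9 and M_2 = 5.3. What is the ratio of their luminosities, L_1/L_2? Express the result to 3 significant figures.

ΔM = M_1 − M_2 = 10.6
L_1/L_2 = 10^(−0.4 ΔM) = 10^-4.240 = 5.754×10^-5

L_1/L_2 ≈ 5.75×10^-5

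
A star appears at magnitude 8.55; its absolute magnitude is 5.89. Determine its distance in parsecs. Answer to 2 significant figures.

d ≈ 34 pc

Distance modulus: m − M = 8.55 − (5.89) = 2.660
m − M = 5 log₁₀ d − 5
log₁₀ d = (m − M)/5 + 1 = 1.5320
d = 10^1.5320 = 34.04 pc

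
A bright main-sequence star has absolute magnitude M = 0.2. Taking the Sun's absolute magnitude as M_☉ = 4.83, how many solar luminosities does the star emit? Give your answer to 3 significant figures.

M − M_☉ = 0.2 − 4.83 = -4.630
L/L_☉ = 10^(−0.4 (M − M_☉)) = 10^1.852 = 71.12

L/L_☉ ≈ 71.1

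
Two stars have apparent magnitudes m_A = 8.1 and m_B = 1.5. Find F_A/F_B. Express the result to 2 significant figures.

Magnitude difference = 6.6
Flux ratio = 10^(−0.4 Δm) = 10^(−0.4 × 6.6) = 10^-2.640 = 2.291×10^-3

F_A/F_B ≈ 2.3×10^-3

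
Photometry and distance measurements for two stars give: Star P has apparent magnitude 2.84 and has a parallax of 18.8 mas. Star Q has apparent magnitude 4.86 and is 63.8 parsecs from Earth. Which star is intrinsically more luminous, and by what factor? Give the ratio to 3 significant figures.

Star P: p = 18.8 mas = 0.0188″ → d = 1/p = 53.19 pc
Star P: M = m − 5 log₁₀ d + 5 = 2.84 − 5·1.7258 + 5 = -0.789
Star Q: M = m − 5 log₁₀ d + 5 = 4.86 − 5·1.8048 + 5 = 0.836
ΔM = M_P − M_Q = -0.789 − (0.836) = -1.625; smaller M is more luminous → Star P.
L ratio = 10^(0.4 |ΔM|) = 10^0.650 = 4.467

Star P is more luminous, by a factor of 4.47.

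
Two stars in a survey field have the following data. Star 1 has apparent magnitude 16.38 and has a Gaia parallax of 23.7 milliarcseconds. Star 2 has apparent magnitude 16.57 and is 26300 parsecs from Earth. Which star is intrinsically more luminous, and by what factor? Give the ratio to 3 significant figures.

Star 2 is more luminous, by a factor of 326000.

Star 1: p = 23.7 mas = 0.0237″ → d = 1/p = 42.19 pc
Star 1: M = m − 5 log₁₀ d + 5 = 16.38 − 5·1.6253 + 5 = 13.254
Star 2: M = m − 5 log₁₀ d + 5 = 16.57 − 5·4.4200 + 5 = -0.530
ΔM = M_1 − M_2 = 13.254 − (-0.530) = 13.784; smaller M is more luminous → Star 2.
L ratio = 10^(0.4 |ΔM|) = 10^5.513 = 326100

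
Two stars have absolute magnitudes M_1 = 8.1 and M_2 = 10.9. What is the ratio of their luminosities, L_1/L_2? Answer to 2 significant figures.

L_1/L_2 ≈ 13

ΔM = M_1 − M_2 = -2.8
L_1/L_2 = 10^(−0.4 ΔM) = 10^1.120 = 13.18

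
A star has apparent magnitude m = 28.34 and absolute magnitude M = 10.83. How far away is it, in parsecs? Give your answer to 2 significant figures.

μ = m − M = 17.510
m − M = 5 log₁₀ d − 5
log₁₀ d = (m − M)/5 + 1 = 4.5020
d = 10^4.5020 = 31770 pc

d ≈ 32000 pc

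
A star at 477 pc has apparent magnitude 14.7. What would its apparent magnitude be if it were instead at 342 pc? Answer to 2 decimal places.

Flux ∝ 1/d², so Δm = 5 log₁₀(d₂/d₁) = 5 log₁₀(342/477) = -0.722
m₂ = m₁ + Δm = 14.7 + (-0.722) = 13.978

m ≈ 13.98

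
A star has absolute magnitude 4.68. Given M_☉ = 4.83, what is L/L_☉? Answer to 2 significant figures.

L/L_☉ ≈ 1.1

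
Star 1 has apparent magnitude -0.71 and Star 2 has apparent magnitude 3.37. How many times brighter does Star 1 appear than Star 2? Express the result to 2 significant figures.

Magnitude difference = -4.08
Flux ratio = 10^(−0.4 Δm) = 10^(−0.4 × -4.08) = 10^1.632 = 42.85

43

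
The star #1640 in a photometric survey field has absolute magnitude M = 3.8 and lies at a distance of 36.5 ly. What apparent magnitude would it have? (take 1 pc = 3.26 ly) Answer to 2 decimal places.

m ≈ 4.05

d = 36.5 ly / 3.26 = 11.20 pc
m = M + 5 log₁₀ d − 5 = 3.8 + 5·1.0491 − 5 = 4.045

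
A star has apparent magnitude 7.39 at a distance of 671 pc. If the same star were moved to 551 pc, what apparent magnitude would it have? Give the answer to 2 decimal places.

m ≈ 6.96

Flux ∝ 1/d², so Δm = 5 log₁₀(d₂/d₁) = 5 log₁₀(551/671) = -0.428
m₂ = m₁ + Δm = 7.39 + (-0.428) = 6.962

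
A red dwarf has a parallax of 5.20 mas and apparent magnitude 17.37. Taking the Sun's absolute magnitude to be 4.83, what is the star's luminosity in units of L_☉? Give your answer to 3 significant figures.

d = 1/p = 1000/5.20 mas = 192.3 pc
M = m − 5 log₁₀ d + 5 = 17.37 − 5·2.2840 + 5 = 10.950
M − M_☉ = 10.950 − 4.83 = 6.120
L/L_☉ = 10^(−0.4 × 6.120) = 3.564×10^-3

L/L_☉ ≈ 3.56×10^-3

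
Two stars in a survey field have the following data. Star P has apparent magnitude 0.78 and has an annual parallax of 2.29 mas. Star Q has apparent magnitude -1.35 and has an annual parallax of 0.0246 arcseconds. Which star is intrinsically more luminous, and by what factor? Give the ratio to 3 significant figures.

Star P: p = 2.29 mas = 2.29×10^-3″ → d = 1/p = 436.7 pc
Star P: M = m − 5 log₁₀ d + 5 = 0.78 − 5·2.6402 + 5 = -7.421
Star Q: d = 1/p = 1/0.0246″ = 40.65 pc
Star Q: M = m − 5 log₁₀ d + 5 = -1.35 − 5·1.6091 + 5 = -4.395
ΔM = M_P − M_Q = -7.421 − (-4.395) = -3.025; smaller M is more luminous → Star P.
L ratio = 10^(0.4 |ΔM|) = 10^1.210 = 16.23

Star P is more luminous, by a factor of 16.2.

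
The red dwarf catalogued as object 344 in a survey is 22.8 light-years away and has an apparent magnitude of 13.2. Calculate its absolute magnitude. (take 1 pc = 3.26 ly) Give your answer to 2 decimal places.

M ≈ 13.98

d = 22.8 ly / 3.26 = 6.994 pc
5 log₁₀(d/10 pc) = 5 log₁₀(6.994) − 5 = -0.776
M = m − 5 log₁₀(d/10) = 13.2 + 0.776 = 13.976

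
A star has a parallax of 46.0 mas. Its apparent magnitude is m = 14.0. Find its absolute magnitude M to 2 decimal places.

p = 46.0 mas = 0.0460″ → d = 1/p = 21.74 pc
5 log₁₀(d/10 pc) = 5 log₁₀(21.74) − 5 = 1.686
M = m − 5 log₁₀(d/10) = 14.0 − 1.686 = 12.314

M ≈ 12.31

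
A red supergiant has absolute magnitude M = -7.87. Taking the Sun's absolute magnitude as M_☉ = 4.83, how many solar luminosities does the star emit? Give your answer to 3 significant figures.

L/L_☉ ≈ 120000

M − M_☉ = -7.87 − 4.83 = -12.700
L/L_☉ = 10^(−0.4 (M − M_☉)) = 10^5.080 = 120200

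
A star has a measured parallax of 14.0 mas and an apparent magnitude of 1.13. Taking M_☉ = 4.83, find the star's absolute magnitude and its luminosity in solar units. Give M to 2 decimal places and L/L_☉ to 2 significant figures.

M ≈ -3.14; L/L_☉ ≈ 1500

d = 1/p = 1000/14.0 mas = 71.43 pc
M = m − 5 log₁₀ d + 5 = 1.13 − 5·1.8539 + 5 = -3.139
M − M_☉ = -3.139 − 4.83 = -7.969
L/L_☉ = 10^(−0.4 × -7.969) = 1541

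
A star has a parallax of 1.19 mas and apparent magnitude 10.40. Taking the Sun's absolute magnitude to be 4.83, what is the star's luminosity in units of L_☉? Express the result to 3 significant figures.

L/L_☉ ≈ 41.8

d = 1/p = 1000/1.19 mas = 840.3 pc
M = m − 5 log₁₀ d + 5 = 10.40 − 5·2.9245 + 5 = 0.778
M − M_☉ = 0.778 − 4.83 = -4.052
L/L_☉ = 10^(−0.4 × -4.052) = 41.77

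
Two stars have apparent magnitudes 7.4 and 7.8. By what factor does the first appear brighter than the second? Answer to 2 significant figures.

Magnitude difference = -0.4
Flux ratio = 10^(−0.4 Δm) = 10^(−0.4 × -0.4) = 10^0.160 = 1.445

1.4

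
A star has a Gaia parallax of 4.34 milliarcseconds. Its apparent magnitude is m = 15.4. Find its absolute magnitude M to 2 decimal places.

M ≈ 8.59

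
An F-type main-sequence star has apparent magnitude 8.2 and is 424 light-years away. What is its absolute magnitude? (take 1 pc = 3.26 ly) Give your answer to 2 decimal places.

M ≈ 2.63

d = 424 ly / 3.26 = 130.1 pc
5 log₁₀(d/10 pc) = 5 log₁₀(130.1) − 5 = 5.571
M = m − 5 log₁₀(d/10) = 8.2 − 5.571 = 2.629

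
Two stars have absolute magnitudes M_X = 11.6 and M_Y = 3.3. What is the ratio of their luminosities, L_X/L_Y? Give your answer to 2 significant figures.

L_X/L_Y ≈ 4.8×10^-4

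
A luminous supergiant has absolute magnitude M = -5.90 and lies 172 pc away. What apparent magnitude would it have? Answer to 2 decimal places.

m ≈ 0.28

m = M + 5 log₁₀ d − 5 = -5.90 + 5·2.2355 − 5 = 0.278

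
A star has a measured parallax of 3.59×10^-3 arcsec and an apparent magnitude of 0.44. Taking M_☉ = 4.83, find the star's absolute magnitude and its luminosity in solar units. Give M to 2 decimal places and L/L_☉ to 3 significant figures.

d = 1/p = 1/3.59×10^-3″ = 278.6 pc
M = m − 5 log₁₀ d + 5 = 0.44 − 5·2.4449 + 5 = -6.785
M − M_☉ = -6.785 − 4.83 = -11.615
L/L_☉ = 10^(−0.4 × -11.615) = 44240

M ≈ -6.78; L/L_☉ ≈ 44200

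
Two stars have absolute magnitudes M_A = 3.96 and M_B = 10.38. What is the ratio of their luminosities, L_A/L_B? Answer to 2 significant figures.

ΔM = M_A − M_B = -6.42
L_A/L_B = 10^(−0.4 ΔM) = 10^2.568 = 369.8

L_A/L_B ≈ 370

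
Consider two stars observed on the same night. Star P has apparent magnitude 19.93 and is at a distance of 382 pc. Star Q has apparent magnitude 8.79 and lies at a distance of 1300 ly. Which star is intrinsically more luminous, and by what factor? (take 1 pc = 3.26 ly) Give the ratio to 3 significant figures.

Star Q is more luminous, by a factor of 31100.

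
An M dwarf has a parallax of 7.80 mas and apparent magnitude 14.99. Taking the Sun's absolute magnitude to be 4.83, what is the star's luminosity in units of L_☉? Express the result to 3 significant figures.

L/L_☉ ≈ 0.0142

d = 1/p = 1000/7.80 mas = 128.2 pc
M = m − 5 log₁₀ d + 5 = 14.99 − 5·2.1079 + 5 = 9.450
M − M_☉ = 9.450 − 4.83 = 4.620
L/L_☉ = 10^(−0.4 × 4.620) = 0.01418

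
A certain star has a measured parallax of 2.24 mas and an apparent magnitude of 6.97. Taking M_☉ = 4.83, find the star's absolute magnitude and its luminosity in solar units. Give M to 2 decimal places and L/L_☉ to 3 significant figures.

d = 1/p = 1000/2.24 mas = 446.4 pc
M = m − 5 log₁₀ d + 5 = 6.97 − 5·2.6498 + 5 = -1.279
M − M_☉ = -1.279 − 4.83 = -6.109
L/L_☉ = 10^(−0.4 × -6.109) = 277.7

M ≈ -1.28; L/L_☉ ≈ 278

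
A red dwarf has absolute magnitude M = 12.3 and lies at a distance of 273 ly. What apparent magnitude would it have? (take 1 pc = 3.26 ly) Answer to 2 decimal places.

d = 273 ly / 3.26 = 83.74 pc
m = M + 5 log₁₀ d − 5 = 12.3 + 5·1.9229 − 5 = 16.915

m ≈ 16.91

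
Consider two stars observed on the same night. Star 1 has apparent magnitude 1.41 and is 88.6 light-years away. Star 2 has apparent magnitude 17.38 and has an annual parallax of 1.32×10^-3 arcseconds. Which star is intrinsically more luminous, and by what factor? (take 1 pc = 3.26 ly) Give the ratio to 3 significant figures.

Star 1: d = 88.6 ly / 3.26 = 27.18 pc
Star 1: M = m − 5 log₁₀ d + 5 = 1.41 − 5·1.4342 + 5 = -0.761
Star 2: d = 1/p = 1/1.32×10^-3″ = 757.6 pc
Star 2: M = m − 5 log₁₀ d + 5 = 17.38 − 5·2.8794 + 5 = 7.983
ΔM = M_1 − M_2 = -0.761 − (7.983) = -8.744; smaller M is more luminous → Star 1.
L ratio = 10^(0.4 |ΔM|) = 10^3.498 = 3145

Star 1 is more luminous, by a factor of 3140.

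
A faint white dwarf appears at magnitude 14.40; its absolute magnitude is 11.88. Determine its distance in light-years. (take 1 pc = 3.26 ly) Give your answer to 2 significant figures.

d ≈ 100 ly

Distance modulus: m − M = 14.40 − (11.88) = 2.520
m − M = 5 log₁₀ d − 5
log₁₀ d = (m − M)/5 + 1 = 1.5040
d = 10^1.5040 = 31.92 pc
= 104.0 ly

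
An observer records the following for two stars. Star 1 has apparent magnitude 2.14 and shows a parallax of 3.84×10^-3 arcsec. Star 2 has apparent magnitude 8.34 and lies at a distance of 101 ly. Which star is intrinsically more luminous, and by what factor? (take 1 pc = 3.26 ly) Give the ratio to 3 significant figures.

Star 1 is more luminous, by a factor of 21300.

Star 1: d = 1/p = 1/3.84×10^-3″ = 260.4 pc
Star 1: M = m − 5 log₁₀ d + 5 = 2.14 − 5·2.4157 + 5 = -4.938
Star 2: d = 101 ly / 3.26 = 30.98 pc
Star 2: M = m − 5 log₁₀ d + 5 = 8.34 − 5·1.4911 + 5 = 5.884
ΔM = M_1 − M_2 = -4.938 − (5.884) = -10.823; smaller M is more luminous → Star 1.
L ratio = 10^(0.4 |ΔM|) = 10^4.329 = 21340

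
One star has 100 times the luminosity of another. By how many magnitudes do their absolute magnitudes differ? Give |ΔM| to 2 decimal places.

Pogson: ΔM = −2.5 log₁₀(ratio) = −2.5 log₁₀(100) = −2.5 × 2.0000 = -5.000

|ΔM| ≈ 5.00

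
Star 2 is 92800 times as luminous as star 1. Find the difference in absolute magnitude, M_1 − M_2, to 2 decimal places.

Pogson: ΔM = −2.5 log₁₀(ratio) = −2.5 log₁₀(92800) = −2.5 × 4.9675 = -12.419
Star 2 is brighter so has the smaller magnitude: M_1 − M_2 is positive.

M_1 − M_2 ≈ 12.42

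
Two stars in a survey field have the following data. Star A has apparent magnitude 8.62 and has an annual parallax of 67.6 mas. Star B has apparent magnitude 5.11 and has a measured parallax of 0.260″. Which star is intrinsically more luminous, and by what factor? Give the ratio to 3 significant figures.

Star B is more luminous, by a factor of 1.71.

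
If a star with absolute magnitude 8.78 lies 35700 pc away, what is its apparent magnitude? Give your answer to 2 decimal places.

m = M + 5 log₁₀ d − 5 = 8.78 + 5·4.5527 − 5 = 26.543

m ≈ 26.54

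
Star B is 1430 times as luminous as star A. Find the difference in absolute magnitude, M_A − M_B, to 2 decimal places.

M_A − M_B ≈ 7.89

Pogson: ΔM = −2.5 log₁₀(ratio) = −2.5 log₁₀(1430) = −2.5 × 3.1553 = -7.888
Star B is brighter so has the smaller magnitude: M_A − M_B is positive.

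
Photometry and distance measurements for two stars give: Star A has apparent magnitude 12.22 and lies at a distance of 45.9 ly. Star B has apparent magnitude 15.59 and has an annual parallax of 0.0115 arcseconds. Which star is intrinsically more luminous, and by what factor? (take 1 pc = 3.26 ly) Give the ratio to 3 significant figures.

Star A: d = 45.9 ly / 3.26 = 14.08 pc
Star A: M = m − 5 log₁₀ d + 5 = 12.22 − 5·1.1486 + 5 = 11.477
Star B: d = 1/p = 1/0.0115″ = 86.96 pc
Star B: M = m − 5 log₁₀ d + 5 = 15.59 − 5·1.9393 + 5 = 10.893
ΔM = M_A − M_B = 11.477 − (10.893) = 0.584; smaller M is more luminous → Star B.
L ratio = 10^(0.4 |ΔM|) = 10^0.233 = 1.712

Star B is more luminous, by a factor of 1.71.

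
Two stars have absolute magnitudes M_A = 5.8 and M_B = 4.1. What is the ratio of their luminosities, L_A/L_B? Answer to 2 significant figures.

L_A/L_B ≈ 0.21

ΔM = M_A − M_B = 1.7
L_A/L_B = 10^(−0.4 ΔM) = 10^-0.680 = 0.2089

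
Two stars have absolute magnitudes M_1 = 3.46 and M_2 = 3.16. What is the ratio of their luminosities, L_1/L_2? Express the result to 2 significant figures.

L_1/L_2 ≈ 0.76

ΔM = M_1 − M_2 = 0.30
L_1/L_2 = 10^(−0.4 ΔM) = 10^-0.120 = 0.7586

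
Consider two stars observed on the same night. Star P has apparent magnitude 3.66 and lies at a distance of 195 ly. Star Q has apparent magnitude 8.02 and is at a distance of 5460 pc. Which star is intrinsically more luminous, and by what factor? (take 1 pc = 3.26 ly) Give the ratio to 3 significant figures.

Star Q is more luminous, by a factor of 150.

Star P: d = 195 ly / 3.26 = 59.82 pc
Star P: M = m − 5 log₁₀ d + 5 = 3.66 − 5·1.7768 + 5 = -0.224
Star Q: M = m − 5 log₁₀ d + 5 = 8.02 − 5·3.7372 + 5 = -5.666
ΔM = M_P − M_Q = -0.224 − (-5.666) = 5.442; smaller M is more luminous → Star Q.
L ratio = 10^(0.4 |ΔM|) = 10^2.177 = 150.2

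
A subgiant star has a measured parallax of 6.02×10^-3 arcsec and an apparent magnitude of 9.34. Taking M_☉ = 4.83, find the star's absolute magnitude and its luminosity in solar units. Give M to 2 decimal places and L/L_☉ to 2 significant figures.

M ≈ 3.24; L/L_☉ ≈ 4.3

d = 1/p = 1/6.02×10^-3″ = 166.1 pc
M = m − 5 log₁₀ d + 5 = 9.34 − 5·2.2204 + 5 = 3.238
M − M_☉ = 3.238 − 4.83 = -1.592
L/L_☉ = 10^(−0.4 × -1.592) = 4.333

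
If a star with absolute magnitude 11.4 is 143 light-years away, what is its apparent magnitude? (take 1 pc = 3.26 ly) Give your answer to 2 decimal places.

d = 143 ly / 3.26 = 43.87 pc
m = M + 5 log₁₀ d − 5 = 11.4 + 5·1.6421 − 5 = 14.611

m ≈ 14.61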